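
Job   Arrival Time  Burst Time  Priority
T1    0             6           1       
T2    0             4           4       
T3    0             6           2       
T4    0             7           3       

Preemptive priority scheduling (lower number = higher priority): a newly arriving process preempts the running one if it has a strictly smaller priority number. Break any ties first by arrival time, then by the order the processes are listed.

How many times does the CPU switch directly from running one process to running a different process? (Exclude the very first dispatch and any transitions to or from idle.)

Schedule: | T1 0-6 | T3 6-12 | T4 12-19 | T2 19-23 |
Completion: T1=6  T2=23  T3=12  T4=19
Turnaround (C−A): T1=6  T2=23  T3=12  T4=19

3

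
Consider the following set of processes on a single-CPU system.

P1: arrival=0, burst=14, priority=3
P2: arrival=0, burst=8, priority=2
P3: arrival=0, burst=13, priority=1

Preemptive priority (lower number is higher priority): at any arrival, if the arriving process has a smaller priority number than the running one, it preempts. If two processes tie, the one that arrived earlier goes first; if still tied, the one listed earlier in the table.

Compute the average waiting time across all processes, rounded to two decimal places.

Timeline: | P3 0-13 | P2 13-21 | P1 21-35 |
Completion: P1=35  P2=21  P3=13
Turnaround (C−A): P1=35  P2=21  P3=13
Waiting times: P1=21, P2=13, P3=0
Average waiting = (21+13+0) / 3 = 34/3 = 11.33

11.33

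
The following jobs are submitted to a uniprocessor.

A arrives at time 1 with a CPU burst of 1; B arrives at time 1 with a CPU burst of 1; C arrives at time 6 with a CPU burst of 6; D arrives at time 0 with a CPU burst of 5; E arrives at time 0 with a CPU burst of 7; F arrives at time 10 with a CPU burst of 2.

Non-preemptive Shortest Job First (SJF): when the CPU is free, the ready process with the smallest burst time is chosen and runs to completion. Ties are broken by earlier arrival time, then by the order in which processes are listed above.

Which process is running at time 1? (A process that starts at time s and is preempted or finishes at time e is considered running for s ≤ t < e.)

Timeline: | D 0-5 | A 5-6 | B 6-7 | C 7-13 | F 13-15 | E 15-22 |
Completion: A=6  B=7  C=13  D=5  E=22  F=15

D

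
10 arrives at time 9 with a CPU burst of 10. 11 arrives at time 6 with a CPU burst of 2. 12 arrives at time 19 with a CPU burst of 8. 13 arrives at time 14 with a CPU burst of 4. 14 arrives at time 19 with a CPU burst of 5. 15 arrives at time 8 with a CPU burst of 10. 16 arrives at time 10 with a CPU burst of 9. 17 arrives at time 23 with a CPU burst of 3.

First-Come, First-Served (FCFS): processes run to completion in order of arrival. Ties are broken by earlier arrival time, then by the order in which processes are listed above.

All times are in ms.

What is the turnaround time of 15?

10

Gantt: | idle 0-6 | 11 6-8 | 15 8-18 | 10 18-28 | 16 28-37 | 13 37-41 | 12 41-49 | 14 49-54 | 17 54-57 |
Completion: 10=28  11=8  12=49  13=41  14=54  15=18  16=37  17=57
Turnaround(15) = completion − arrival = 18 − 8 = 10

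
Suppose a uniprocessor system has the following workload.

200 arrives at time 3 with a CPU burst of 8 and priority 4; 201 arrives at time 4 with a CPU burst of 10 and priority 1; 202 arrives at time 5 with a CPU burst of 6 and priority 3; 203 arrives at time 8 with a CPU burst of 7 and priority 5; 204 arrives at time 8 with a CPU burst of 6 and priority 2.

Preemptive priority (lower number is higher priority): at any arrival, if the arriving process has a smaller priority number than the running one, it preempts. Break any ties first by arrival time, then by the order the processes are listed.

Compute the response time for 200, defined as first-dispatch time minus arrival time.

0

Timeline: | idle 0-3 | 200 3-4 | 201 4-14 | 204 14-20 | 202 20-26 | 200 26-33 | 203 33-40 |
Completion: 200=33  201=14  202=26  203=40  204=20
Response(200) = first start − arrival = 3 − 3 = 0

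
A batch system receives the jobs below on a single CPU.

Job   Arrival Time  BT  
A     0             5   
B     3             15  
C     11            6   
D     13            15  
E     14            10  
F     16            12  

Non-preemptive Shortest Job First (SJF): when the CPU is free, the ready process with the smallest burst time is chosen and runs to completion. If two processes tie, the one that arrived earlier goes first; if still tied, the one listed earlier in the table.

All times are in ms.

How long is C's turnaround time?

15

Schedule: | A 0-5 | B 5-20 | C 20-26 | E 26-36 | F 36-48 | D 48-63 |
Completion: A=5  B=20  C=26  D=63  E=36  F=48
Turnaround(C) = completion − arrival = 26 − 11 = 15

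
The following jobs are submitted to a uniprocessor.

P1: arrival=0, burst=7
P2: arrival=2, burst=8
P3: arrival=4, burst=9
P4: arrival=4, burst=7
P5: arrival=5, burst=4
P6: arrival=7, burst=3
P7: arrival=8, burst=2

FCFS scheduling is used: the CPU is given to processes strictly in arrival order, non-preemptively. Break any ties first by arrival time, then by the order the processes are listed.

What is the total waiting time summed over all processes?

Gantt: | P1 0-7 | P2 7-15 | P3 15-24 | P4 24-31 | P5 31-35 | P6 35-38 | P7 38-40 |
Completion: P1=7  P2=15  P3=24  P4=31  P5=35  P6=38  P7=40
Turnaround (C−A): P1=7  P2=13  P3=20  P4=27  P5=30  P6=31  P7=32
Waiting = turnaround − burst: P1=0, P2=5, P3=11, P4=20, P5=26, P6=28, P7=30
Total waiting = 0 + 5 + 11 + 20 + 26 + 28 + 30 = 120

120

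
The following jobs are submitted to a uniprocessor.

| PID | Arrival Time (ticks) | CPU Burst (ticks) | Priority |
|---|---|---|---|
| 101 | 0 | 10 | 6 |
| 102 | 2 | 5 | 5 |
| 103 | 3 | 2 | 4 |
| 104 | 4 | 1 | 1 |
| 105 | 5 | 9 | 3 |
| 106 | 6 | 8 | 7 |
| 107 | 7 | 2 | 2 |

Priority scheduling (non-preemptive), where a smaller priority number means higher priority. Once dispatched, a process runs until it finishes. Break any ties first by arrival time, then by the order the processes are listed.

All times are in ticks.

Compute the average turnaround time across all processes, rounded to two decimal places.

17.00

Gantt: | 101 0-10 | 104 10-11 | 107 11-13 | 105 13-22 | 103 22-24 | 102 24-29 | 106 29-37 |
Completion: 101=10  102=29  103=24  104=11  105=22  106=37  107=13
Turnaround (C−A): 101=10  102=27  103=21  104=7  105=17  106=31  107=6
Turnaround times: 101=10, 102=27, 103=21, 104=7, 105=17, 106=31, 107=6
Average turnaround = (10+27+21+7+17+31+6) / 7 = 119/7 = 17.00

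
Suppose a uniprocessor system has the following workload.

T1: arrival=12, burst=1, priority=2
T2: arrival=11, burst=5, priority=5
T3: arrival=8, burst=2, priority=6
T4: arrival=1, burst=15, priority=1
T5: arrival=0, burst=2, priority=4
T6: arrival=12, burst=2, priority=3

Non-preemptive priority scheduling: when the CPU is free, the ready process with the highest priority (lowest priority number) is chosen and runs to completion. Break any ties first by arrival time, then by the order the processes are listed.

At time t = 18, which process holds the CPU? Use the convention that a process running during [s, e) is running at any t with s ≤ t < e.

T6

Gantt: | T5 0-2 | T4 2-17 | T1 17-18 | T6 18-20 | T2 20-25 | T3 25-27 |
Completion: T1=18  T2=25  T3=27  T4=17  T5=2  T6=20
Turnaround (C−A): T1=6  T2=14  T3=19  T4=16  T5=2  T6=8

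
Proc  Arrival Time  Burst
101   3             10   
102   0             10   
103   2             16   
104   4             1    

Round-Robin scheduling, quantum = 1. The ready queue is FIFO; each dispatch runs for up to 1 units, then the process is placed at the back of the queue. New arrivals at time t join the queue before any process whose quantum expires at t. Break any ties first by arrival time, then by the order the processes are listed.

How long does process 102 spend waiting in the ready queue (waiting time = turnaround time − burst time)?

16

Gantt: | 102 0-2 | 103 2-3 | 102 3-4 | 101 4-5 | 103 5-6 | 104 6-7 | 102 7-8 | 101 8-9 | 103 9-10 | 102 10-11 | 101 11-12 | 103 12-13 | 102 13-14 | 101 14-15 | 103 15-16 | 102 16-17 | 101 17-18 | 103 18-19 | 102 19-20 | 101 20-21 | 103 21-22 | 102 22-23 | 101 23-24 | 103 24-25 | 102 25-26 | 101 26-27 | 103 27-28 | 101 28-29 | 103 29-30 | 101 30-31 | 103 31-37 |
Completion: 101=31  102=26  103=37  104=7
Turnaround (C−A): 101=28  102=26  103=35  104=3
Waiting(102) = turnaround − burst = 26 − 10 = 16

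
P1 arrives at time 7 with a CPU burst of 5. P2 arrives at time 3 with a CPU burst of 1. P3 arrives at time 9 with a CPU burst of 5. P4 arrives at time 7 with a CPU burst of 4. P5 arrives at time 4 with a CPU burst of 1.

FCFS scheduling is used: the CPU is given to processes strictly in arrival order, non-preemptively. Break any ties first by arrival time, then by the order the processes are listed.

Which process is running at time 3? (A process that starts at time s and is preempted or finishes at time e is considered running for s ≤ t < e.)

Gantt: | idle 0-3 | P2 3-4 | P5 4-5 | idle 5-7 | P1 7-12 | P4 12-16 | P3 16-21 |
Completion: P1=12  P2=4  P3=21  P4=16  P5=5
Turnaround (C−A): P1=5  P2=1  P3=12  P4=9  P5=1

P2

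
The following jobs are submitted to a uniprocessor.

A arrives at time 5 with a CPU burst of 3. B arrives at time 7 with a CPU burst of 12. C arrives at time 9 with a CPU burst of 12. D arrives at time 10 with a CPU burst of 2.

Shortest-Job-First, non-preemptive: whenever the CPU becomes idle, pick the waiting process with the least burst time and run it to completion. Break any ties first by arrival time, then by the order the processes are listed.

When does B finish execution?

20

Schedule: | idle 0-5 | A 5-8 | B 8-20 | D 20-22 | C 22-34 |
Completion: A=8  B=20  C=34  D=22
Turnaround (C−A): A=3  B=13  C=25  D=12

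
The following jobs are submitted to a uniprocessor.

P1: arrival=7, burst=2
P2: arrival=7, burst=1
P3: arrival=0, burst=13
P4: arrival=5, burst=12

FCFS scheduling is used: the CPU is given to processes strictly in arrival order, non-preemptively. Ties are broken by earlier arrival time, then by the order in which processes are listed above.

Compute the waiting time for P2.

Gantt: | P3 0-13 | P4 13-25 | P1 25-27 | P2 27-28 |
Completion: P1=27  P2=28  P3=13  P4=25
Turnaround (C−A): P1=20  P2=21  P3=13  P4=20
Waiting(P2) = turnaround − burst = 21 − 1 = 20

20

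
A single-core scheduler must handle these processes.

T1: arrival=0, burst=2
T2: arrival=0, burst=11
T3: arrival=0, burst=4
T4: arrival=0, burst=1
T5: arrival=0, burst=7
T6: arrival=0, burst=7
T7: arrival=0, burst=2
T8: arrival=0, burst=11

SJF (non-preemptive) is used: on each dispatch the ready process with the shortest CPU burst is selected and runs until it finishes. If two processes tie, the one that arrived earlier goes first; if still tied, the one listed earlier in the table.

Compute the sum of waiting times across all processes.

91

Timeline: | T4 0-1 | T1 1-3 | T7 3-5 | T3 5-9 | T5 9-16 | T6 16-23 | T2 23-34 | T8 34-45 |
Completion: T1=3  T2=34  T3=9  T4=1  T5=16  T6=23  T7=5  T8=45
Turnaround (C−A): T1=3  T2=34  T3=9  T4=1  T5=16  T6=23  T7=5  T8=45
Waiting = turnaround − burst: T1=1, T2=23, T3=5, T4=0, T5=9, T6=16, T7=3, T8=34
Total waiting = 1 + 23 + 5 + 0 + 9 + 16 + 3 + 34 = 91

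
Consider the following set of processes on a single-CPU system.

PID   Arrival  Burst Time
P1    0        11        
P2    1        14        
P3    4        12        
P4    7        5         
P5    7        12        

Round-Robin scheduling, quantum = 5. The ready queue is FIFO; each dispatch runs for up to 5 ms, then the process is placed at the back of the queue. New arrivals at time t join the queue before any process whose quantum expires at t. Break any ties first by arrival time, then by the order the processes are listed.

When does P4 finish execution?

Schedule: | P1 0-5 | P2 5-10 | P3 10-15 | P1 15-20 | P4 20-25 | P5 25-30 | P2 30-35 | P3 35-40 | P1 40-41 | P5 41-46 | P2 46-50 | P3 50-52 | P5 52-54 |
Completion: P1=41  P2=50  P3=52  P4=25  P5=54

25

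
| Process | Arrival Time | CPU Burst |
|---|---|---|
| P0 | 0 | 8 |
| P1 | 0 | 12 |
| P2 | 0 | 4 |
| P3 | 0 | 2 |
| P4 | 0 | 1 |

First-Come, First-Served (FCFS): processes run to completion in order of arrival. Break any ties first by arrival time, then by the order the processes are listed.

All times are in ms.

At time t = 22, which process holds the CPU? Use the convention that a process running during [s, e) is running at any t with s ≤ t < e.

P2

Schedule: | P0 0-8 | P1 8-20 | P2 20-24 | P3 24-26 | P4 26-27 |
Completion: P0=8  P1=20  P2=24  P3=26  P4=27
Turnaround (C−A): P0=8  P1=20  P2=24  P3=26  P4=27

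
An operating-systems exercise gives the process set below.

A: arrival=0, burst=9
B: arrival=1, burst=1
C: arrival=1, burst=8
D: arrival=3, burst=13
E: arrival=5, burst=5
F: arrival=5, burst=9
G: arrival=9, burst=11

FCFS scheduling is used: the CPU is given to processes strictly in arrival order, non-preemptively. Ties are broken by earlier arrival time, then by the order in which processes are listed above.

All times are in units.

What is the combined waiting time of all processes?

Schedule: | A 0-9 | B 9-10 | C 10-18 | D 18-31 | E 31-36 | F 36-45 | G 45-56 |
Completion: A=9  B=10  C=18  D=31  E=36  F=45  G=56
Turnaround (C−A): A=9  B=9  C=17  D=28  E=31  F=40  G=47
Waiting = turnaround − burst: A=0, B=8, C=9, D=15, E=26, F=31, G=36
Total waiting = 0 + 8 + 9 + 15 + 26 + 31 + 36 = 125

125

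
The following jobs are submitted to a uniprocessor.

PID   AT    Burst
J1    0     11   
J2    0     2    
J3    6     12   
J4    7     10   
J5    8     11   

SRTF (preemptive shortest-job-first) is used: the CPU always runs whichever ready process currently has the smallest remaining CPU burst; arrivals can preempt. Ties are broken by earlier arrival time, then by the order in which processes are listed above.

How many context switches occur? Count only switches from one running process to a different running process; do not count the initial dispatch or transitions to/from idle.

4

Schedule: | J2 0-2 | J1 2-13 | J4 13-23 | J5 23-34 | J3 34-46 |
Completion: J1=13  J2=2  J3=46  J4=23  J5=34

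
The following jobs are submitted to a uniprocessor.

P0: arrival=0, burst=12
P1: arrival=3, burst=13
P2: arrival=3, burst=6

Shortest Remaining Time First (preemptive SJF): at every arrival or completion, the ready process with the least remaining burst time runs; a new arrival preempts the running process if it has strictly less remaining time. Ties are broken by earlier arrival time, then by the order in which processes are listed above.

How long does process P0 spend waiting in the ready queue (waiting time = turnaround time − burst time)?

Schedule: | P0 0-3 | P2 3-9 | P0 9-18 | P1 18-31 |
Completion: P0=18  P1=31  P2=9
Turnaround (C−A): P0=18  P1=28  P2=6
Waiting(P0) = turnaround − burst = 18 − 12 = 6

6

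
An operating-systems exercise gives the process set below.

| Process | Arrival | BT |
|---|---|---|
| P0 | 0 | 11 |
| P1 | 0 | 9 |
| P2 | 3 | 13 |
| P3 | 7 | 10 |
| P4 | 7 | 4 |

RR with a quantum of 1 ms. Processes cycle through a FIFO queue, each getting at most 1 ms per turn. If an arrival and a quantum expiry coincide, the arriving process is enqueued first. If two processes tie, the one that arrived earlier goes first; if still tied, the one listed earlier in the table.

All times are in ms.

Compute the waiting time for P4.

Gantt: | P0 0-1 | P1 1-2 | P0 2-3 | P1 3-4 | P2 4-5 | P0 5-6 | P1 6-7 | P2 7-8 | P0 8-9 | P3 9-10 | P4 10-11 | P1 11-12 | P2 12-13 | P0 13-14 | P3 14-15 | P4 15-16 | P1 16-17 | P2 17-18 | P0 18-19 | P3 19-20 | P4 20-21 | P1 21-22 | P2 22-23 | P0 23-24 | P3 24-25 | P4 25-26 | P1 26-27 | P2 27-28 | P0 28-29 | P3 29-30 | P1 30-31 | P2 31-32 | P0 32-33 | P3 33-34 | P1 34-35 | P2 35-36 | P0 36-37 | P3 37-38 | P2 38-39 | P0 39-40 | P3 40-41 | P2 41-42 | P3 42-43 | P2 43-44 | P3 44-45 | P2 45-47 |
Completion: P0=40  P1=35  P2=47  P3=45  P4=26
Turnaround (C−A): P0=40  P1=35  P2=44  P3=38  P4=19
Waiting(P4) = turnaround − burst = 19 − 4 = 15

15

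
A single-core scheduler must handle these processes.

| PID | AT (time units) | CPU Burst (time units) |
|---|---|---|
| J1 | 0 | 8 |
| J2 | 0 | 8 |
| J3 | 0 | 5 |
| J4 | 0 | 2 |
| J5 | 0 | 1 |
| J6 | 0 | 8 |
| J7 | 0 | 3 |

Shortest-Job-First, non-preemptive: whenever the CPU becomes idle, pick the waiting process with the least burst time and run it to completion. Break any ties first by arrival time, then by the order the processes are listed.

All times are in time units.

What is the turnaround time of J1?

19

Timeline: | J5 0-1 | J4 1-3 | J7 3-6 | J3 6-11 | J1 11-19 | J2 19-27 | J6 27-35 |
Completion: J1=19  J2=27  J3=11  J4=3  J5=1  J6=35  J7=6
Turnaround (C−A): J1=19  J2=27  J3=11  J4=3  J5=1  J6=35  J7=6
Turnaround(J1) = completion − arrival = 19 − 0 = 19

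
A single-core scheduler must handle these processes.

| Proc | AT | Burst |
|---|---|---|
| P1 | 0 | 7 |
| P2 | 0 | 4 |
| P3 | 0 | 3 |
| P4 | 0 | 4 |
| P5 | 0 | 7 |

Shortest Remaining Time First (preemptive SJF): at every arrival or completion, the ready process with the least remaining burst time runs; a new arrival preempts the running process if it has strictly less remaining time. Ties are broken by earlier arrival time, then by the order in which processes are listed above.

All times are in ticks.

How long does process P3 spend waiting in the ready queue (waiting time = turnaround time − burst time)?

Schedule: | P3 0-3 | P2 3-7 | P4 7-11 | P1 11-18 | P5 18-25 |
Completion: P1=18  P2=7  P3=3  P4=11  P5=25
Waiting(P3) = turnaround − burst = 3 − 3 = 0

0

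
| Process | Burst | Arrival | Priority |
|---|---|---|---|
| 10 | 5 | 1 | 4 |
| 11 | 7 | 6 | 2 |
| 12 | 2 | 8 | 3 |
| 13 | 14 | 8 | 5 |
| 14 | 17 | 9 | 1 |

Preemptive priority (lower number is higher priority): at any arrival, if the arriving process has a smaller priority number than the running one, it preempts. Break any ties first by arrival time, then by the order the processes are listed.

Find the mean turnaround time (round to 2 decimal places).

21.60

Gantt: | idle 0-1 | 10 1-6 | 11 6-9 | 14 9-26 | 11 26-30 | 12 30-32 | 13 32-46 |
Completion: 10=6  11=30  12=32  13=46  14=26
Turnaround (C−A): 10=5  11=24  12=24  13=38  14=17
Turnaround times: 10=5, 11=24, 12=24, 13=38, 14=17
Average turnaround = (5+24+24+38+17) / 5 = 108/5 = 21.60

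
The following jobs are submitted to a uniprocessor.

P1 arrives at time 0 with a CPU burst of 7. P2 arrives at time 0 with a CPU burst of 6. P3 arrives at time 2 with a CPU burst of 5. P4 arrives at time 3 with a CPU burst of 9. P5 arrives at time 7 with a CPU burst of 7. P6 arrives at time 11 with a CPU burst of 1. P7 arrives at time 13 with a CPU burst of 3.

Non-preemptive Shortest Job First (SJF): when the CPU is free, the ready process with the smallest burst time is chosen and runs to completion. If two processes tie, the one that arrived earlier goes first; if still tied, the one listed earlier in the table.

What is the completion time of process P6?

Schedule: | P2 0-6 | P3 6-11 | P6 11-12 | P1 12-19 | P7 19-22 | P5 22-29 | P4 29-38 |
Completion: P1=19  P2=6  P3=11  P4=38  P5=29  P6=12  P7=22
Turnaround (C−A): P1=19  P2=6  P3=9  P4=35  P5=22  P6=1  P7=9

12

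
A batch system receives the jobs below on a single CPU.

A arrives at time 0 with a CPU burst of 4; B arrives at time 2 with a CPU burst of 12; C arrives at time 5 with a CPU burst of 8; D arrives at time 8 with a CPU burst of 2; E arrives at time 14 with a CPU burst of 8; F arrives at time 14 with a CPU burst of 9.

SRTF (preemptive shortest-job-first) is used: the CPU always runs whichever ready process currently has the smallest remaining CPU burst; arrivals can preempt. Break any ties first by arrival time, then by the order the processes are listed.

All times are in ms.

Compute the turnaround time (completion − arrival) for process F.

Timeline: | A 0-4 | B 4-5 | C 5-8 | D 8-10 | C 10-15 | E 15-23 | F 23-32 | B 32-43 |
Completion: A=4  B=43  C=15  D=10  E=23  F=32
Turnaround (C−A): A=4  B=41  C=10  D=2  E=9  F=18
Turnaround(F) = completion − arrival = 32 − 14 = 18

18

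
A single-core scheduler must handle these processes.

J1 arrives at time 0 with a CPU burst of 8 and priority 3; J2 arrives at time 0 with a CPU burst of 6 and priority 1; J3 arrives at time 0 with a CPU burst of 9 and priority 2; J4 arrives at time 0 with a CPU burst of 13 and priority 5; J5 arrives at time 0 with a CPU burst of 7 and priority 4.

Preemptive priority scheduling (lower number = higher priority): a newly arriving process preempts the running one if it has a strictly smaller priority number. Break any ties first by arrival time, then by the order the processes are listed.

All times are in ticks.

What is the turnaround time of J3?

Schedule: | J2 0-6 | J3 6-15 | J1 15-23 | J5 23-30 | J4 30-43 |
Completion: J1=23  J2=6  J3=15  J4=43  J5=30
Turnaround (C−A): J1=23  J2=6  J3=15  J4=43  J5=30
Turnaround(J3) = completion − arrival = 15 − 0 = 15

15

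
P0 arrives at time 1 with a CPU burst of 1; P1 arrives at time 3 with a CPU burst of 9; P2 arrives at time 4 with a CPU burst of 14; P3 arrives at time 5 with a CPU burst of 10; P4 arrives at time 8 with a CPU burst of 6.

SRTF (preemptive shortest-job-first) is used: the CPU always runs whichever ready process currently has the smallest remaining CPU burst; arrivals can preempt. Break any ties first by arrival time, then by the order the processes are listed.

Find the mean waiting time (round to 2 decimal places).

Timeline: | idle 0-1 | P0 1-2 | idle 2-3 | P1 3-12 | P4 12-18 | P3 18-28 | P2 28-42 |
Completion: P0=2  P1=12  P2=42  P3=28  P4=18
Turnaround (C−A): P0=1  P1=9  P2=38  P3=23  P4=10
Waiting times: P0=0, P1=0, P2=24, P3=13, P4=4
Average waiting = (0+0+24+13+4) / 5 = 41/5 = 8.20

8.20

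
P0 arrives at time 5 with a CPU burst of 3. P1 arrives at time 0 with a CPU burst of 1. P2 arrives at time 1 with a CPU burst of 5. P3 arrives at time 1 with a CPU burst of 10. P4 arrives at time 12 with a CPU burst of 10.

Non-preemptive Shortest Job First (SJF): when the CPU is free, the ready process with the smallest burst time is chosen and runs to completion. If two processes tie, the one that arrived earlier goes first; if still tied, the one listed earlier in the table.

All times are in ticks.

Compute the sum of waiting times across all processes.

16

Timeline: | P1 0-1 | P2 1-6 | P0 6-9 | P3 9-19 | P4 19-29 |
Completion: P0=9  P1=1  P2=6  P3=19  P4=29
Turnaround (C−A): P0=4  P1=1  P2=5  P3=18  P4=17
Waiting = turnaround − burst: P0=1, P1=0, P2=0, P3=8, P4=7
Total waiting = 1 + 0 + 0 + 8 + 7 = 16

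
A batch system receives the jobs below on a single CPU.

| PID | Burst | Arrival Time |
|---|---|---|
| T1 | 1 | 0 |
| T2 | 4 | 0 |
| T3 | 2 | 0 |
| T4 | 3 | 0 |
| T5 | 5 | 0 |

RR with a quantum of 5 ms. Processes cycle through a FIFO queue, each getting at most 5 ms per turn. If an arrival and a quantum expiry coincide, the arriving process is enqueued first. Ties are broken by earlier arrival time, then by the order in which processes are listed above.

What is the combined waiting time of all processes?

23

Gantt: | T1 0-1 | T2 1-5 | T3 5-7 | T4 7-10 | T5 10-15 |
Completion: T1=1  T2=5  T3=7  T4=10  T5=15
Waiting = turnaround − burst: T1=0, T2=1, T3=5, T4=7, T5=10
Total waiting = 0 + 1 + 5 + 7 + 10 = 23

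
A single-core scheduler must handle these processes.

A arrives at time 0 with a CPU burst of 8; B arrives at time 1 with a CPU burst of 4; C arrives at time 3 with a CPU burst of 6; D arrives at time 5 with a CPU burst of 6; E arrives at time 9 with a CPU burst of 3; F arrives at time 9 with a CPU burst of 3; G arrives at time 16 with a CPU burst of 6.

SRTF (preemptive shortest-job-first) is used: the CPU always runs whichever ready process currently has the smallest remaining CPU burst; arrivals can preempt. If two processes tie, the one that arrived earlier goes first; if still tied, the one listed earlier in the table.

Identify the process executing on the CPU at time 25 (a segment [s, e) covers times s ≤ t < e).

G

Gantt: | A 0-1 | B 1-5 | C 5-11 | E 11-14 | F 14-17 | D 17-23 | G 23-29 | A 29-36 |
Completion: A=36  B=5  C=11  D=23  E=14  F=17  G=29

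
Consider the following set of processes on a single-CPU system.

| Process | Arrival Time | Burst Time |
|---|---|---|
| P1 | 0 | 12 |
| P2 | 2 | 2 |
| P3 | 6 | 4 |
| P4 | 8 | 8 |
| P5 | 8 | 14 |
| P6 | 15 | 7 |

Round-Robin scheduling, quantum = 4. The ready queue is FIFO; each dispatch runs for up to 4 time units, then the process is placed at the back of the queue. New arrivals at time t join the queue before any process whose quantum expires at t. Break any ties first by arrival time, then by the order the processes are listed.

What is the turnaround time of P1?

26

Timeline: | P1 0-4 | P2 4-6 | P1 6-10 | P3 10-14 | P4 14-18 | P5 18-22 | P1 22-26 | P6 26-30 | P4 30-34 | P5 34-38 | P6 38-41 | P5 41-47 |
Completion: P1=26  P2=6  P3=14  P4=34  P5=47  P6=41
Turnaround (C−A): P1=26  P2=4  P3=8  P4=26  P5=39  P6=26
Turnaround(P1) = completion − arrival = 26 − 0 = 26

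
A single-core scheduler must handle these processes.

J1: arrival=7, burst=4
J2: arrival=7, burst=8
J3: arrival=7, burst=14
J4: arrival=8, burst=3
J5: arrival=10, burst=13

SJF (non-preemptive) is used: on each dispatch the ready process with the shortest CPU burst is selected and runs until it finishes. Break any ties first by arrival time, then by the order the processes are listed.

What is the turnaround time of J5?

Schedule: | idle 0-7 | J1 7-11 | J4 11-14 | J2 14-22 | J5 22-35 | J3 35-49 |
Completion: J1=11  J2=22  J3=49  J4=14  J5=35
Turnaround(J5) = completion − arrival = 35 − 10 = 25

25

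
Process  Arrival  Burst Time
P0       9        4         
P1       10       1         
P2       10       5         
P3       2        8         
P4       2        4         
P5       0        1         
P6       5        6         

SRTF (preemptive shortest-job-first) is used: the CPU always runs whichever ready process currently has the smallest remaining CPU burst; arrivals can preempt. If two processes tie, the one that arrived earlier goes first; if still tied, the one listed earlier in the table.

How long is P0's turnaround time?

Timeline: | P5 0-1 | idle 1-2 | P4 2-6 | P6 6-10 | P1 10-11 | P6 11-13 | P0 13-17 | P2 17-22 | P3 22-30 |
Completion: P0=17  P1=11  P2=22  P3=30  P4=6  P5=1  P6=13
Turnaround (C−A): P0=8  P1=1  P2=12  P3=28  P4=4  P5=1  P6=8
Turnaround(P0) = completion − arrival = 17 − 9 = 8

8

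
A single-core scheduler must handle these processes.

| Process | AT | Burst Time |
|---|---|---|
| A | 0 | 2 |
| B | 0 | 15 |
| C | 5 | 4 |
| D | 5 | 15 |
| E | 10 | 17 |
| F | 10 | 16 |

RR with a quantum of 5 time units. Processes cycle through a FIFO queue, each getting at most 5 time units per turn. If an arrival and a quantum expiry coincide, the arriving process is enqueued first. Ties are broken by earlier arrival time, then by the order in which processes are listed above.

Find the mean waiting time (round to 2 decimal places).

24.67

Schedule: | A 0-2 | B 2-7 | C 7-11 | D 11-16 | B 16-21 | E 21-26 | F 26-31 | D 31-36 | B 36-41 | E 41-46 | F 46-51 | D 51-56 | E 56-61 | F 61-66 | E 66-68 | F 68-69 |
Completion: A=2  B=41  C=11  D=56  E=68  F=69
Waiting times: A=0, B=26, C=2, D=36, E=41, F=43
Average waiting = (0+26+2+36+41+43) / 6 = 148/6 = 24.67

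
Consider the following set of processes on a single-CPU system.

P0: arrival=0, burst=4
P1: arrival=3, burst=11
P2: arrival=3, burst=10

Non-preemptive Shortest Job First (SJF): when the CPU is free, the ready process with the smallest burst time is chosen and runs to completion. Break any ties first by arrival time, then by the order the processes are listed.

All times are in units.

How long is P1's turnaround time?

Timeline: | P0 0-4 | P2 4-14 | P1 14-25 |
Completion: P0=4  P1=25  P2=14
Turnaround(P1) = completion − arrival = 25 − 3 = 22

22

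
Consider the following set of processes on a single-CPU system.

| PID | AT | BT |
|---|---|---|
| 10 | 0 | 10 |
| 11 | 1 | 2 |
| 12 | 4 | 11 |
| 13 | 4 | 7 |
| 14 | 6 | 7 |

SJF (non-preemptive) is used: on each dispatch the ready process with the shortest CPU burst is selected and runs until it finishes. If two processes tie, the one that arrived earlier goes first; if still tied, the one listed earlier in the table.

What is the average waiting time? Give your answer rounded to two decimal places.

Timeline: | 10 0-10 | 11 10-12 | 13 12-19 | 14 19-26 | 12 26-37 |
Completion: 10=10  11=12  12=37  13=19  14=26
Turnaround (C−A): 10=10  11=11  12=33  13=15  14=20
Waiting times: 10=0, 11=9, 12=22, 13=8, 14=13
Average waiting = (0+9+22+8+13) / 5 = 52/5 = 10.40

10.40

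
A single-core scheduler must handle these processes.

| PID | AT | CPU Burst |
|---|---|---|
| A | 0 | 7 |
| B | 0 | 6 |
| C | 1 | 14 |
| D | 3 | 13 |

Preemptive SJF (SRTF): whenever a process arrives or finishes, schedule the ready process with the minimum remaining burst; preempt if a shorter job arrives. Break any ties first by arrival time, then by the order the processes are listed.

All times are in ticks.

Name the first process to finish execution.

Timeline: | B 0-6 | A 6-13 | D 13-26 | C 26-40 |
Completion: A=13  B=6  C=40  D=26
Turnaround (C−A): A=13  B=6  C=39  D=23
Finish order: B → A → D → C

B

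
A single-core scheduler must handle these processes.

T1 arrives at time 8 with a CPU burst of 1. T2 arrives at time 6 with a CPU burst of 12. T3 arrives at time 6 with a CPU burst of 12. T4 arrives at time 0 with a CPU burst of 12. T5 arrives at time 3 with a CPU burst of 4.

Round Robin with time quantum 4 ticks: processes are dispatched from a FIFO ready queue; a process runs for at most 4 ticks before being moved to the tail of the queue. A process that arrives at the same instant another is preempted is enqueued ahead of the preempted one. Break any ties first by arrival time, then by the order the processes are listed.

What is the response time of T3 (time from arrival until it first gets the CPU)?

10

Schedule: | T4 0-4 | T5 4-8 | T4 8-12 | T2 12-16 | T3 16-20 | T1 20-21 | T4 21-25 | T2 25-29 | T3 29-33 | T2 33-37 | T3 37-41 |
Completion: T1=21  T2=37  T3=41  T4=25  T5=8
Turnaround (C−A): T1=13  T2=31  T3=35  T4=25  T5=5
Response(T3) = first start − arrival = 16 − 6 = 10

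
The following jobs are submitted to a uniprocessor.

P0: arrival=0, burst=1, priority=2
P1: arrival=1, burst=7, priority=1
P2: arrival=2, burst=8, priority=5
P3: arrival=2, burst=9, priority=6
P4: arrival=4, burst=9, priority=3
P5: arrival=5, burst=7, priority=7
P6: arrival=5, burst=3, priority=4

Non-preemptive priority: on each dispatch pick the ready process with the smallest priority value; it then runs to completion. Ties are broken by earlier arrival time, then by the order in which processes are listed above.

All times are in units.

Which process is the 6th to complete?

P3

Schedule: | P0 0-1 | P1 1-8 | P4 8-17 | P6 17-20 | P2 20-28 | P3 28-37 | P5 37-44 |
Completion: P0=1  P1=8  P2=28  P3=37  P4=17  P5=44  P6=20
Turnaround (C−A): P0=1  P1=7  P2=26  P3=35  P4=13  P5=39  P6=15
Finish order: P0 → P1 → P4 → P6 → P2 → P3 → P5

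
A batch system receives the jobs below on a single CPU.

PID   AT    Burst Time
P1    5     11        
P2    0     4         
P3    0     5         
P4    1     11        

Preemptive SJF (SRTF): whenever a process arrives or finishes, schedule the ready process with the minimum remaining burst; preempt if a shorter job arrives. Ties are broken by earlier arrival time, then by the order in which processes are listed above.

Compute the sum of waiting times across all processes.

27

Timeline: | P2 0-4 | P3 4-9 | P4 9-20 | P1 20-31 |
Completion: P1=31  P2=4  P3=9  P4=20
Turnaround (C−A): P1=26  P2=4  P3=9  P4=19
Waiting = turnaround − burst: P1=15, P2=0, P3=4, P4=8
Total waiting = 15 + 0 + 4 + 8 = 27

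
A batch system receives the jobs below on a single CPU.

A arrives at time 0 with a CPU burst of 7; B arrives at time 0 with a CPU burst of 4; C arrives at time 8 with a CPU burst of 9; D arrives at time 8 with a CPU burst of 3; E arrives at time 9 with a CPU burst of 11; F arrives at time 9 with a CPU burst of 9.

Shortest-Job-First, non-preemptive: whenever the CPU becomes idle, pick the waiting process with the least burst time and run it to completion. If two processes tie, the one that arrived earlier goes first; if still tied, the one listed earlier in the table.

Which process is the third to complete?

D

Gantt: | B 0-4 | A 4-11 | D 11-14 | C 14-23 | F 23-32 | E 32-43 |
Completion: A=11  B=4  C=23  D=14  E=43  F=32
Turnaround (C−A): A=11  B=4  C=15  D=6  E=34  F=23
Finish order: B → A → D → C → F → E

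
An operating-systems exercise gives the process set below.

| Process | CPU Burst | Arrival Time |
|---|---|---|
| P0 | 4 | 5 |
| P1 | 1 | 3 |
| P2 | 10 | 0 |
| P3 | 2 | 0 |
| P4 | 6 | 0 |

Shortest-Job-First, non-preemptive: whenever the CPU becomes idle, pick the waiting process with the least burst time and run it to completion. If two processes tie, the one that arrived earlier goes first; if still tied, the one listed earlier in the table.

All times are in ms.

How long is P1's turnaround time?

Schedule: | P3 0-2 | P4 2-8 | P1 8-9 | P0 9-13 | P2 13-23 |
Completion: P0=13  P1=9  P2=23  P3=2  P4=8
Turnaround(P1) = completion − arrival = 9 − 3 = 6

6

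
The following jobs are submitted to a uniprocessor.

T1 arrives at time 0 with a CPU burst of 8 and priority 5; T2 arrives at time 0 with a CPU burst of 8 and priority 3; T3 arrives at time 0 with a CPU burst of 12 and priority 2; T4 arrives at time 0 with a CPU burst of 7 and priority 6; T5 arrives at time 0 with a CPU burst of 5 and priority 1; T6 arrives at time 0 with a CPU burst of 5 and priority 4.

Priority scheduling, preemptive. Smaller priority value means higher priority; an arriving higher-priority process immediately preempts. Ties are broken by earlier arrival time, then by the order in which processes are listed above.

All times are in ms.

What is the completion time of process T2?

Timeline: | T5 0-5 | T3 5-17 | T2 17-25 | T6 25-30 | T1 30-38 | T4 38-45 |
Completion: T1=38  T2=25  T3=17  T4=45  T5=5  T6=30

25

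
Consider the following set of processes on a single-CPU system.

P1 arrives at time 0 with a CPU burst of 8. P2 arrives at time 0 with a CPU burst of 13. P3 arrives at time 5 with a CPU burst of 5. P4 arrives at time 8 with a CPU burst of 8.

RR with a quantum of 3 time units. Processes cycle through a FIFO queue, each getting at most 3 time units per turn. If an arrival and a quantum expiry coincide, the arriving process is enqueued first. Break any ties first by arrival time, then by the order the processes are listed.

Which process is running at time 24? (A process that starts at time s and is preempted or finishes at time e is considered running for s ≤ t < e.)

Gantt: | P1 0-3 | P2 3-6 | P1 6-9 | P3 9-12 | P2 12-15 | P4 15-18 | P1 18-20 | P3 20-22 | P2 22-25 | P4 25-28 | P2 28-31 | P4 31-33 | P2 33-34 |
Completion: P1=20  P2=34  P3=22  P4=33
Turnaround (C−A): P1=20  P2=34  P3=17  P4=25

P2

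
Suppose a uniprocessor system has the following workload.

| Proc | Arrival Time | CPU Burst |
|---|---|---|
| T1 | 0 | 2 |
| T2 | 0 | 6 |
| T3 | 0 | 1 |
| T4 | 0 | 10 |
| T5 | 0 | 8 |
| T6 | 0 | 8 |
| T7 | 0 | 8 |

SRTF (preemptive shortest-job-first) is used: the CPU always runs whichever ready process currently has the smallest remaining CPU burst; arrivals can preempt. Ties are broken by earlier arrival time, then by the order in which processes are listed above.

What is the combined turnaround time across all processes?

Schedule: | T3 0-1 | T1 1-3 | T2 3-9 | T5 9-17 | T6 17-25 | T7 25-33 | T4 33-43 |
Completion: T1=3  T2=9  T3=1  T4=43  T5=17  T6=25  T7=33
Turnaround (C−A): T1=3  T2=9  T3=1  T4=43  T5=17  T6=25  T7=33
Turnaround = completion − arrival: T1=3, T2=9, T3=1, T4=43, T5=17, T6=25, T7=33
Total turnaround = 3 + 9 + 1 + 43 + 17 + 25 + 33 = 131

131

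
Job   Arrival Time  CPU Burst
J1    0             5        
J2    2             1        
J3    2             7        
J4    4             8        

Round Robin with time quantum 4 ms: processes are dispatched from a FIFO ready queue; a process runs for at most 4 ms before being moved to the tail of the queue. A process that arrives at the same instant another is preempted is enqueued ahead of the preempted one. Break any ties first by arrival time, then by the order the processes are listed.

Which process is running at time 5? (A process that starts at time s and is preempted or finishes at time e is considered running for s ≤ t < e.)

Timeline: | J1 0-4 | J2 4-5 | J3 5-9 | J4 9-13 | J1 13-14 | J3 14-17 | J4 17-21 |
Completion: J1=14  J2=5  J3=17  J4=21
Turnaround (C−A): J1=14  J2=3  J3=15  J4=17

J3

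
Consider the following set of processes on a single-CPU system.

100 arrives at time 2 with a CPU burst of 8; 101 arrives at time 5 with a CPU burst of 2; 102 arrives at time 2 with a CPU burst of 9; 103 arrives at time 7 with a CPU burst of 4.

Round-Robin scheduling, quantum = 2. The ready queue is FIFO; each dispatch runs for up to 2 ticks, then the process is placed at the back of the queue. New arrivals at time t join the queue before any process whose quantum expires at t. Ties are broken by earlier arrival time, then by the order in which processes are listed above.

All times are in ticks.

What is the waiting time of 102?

14

Timeline: | idle 0-2 | 100 2-4 | 102 4-6 | 100 6-8 | 101 8-10 | 102 10-12 | 103 12-14 | 100 14-16 | 102 16-18 | 103 18-20 | 100 20-22 | 102 22-25 |
Completion: 100=22  101=10  102=25  103=20
Waiting(102) = turnaround − burst = 23 − 9 = 14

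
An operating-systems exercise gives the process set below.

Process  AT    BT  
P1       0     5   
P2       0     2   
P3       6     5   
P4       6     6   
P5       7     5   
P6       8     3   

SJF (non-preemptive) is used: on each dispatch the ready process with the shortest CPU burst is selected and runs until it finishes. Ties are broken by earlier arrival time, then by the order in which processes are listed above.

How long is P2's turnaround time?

Timeline: | P2 0-2 | P1 2-7 | P3 7-12 | P6 12-15 | P5 15-20 | P4 20-26 |
Completion: P1=7  P2=2  P3=12  P4=26  P5=20  P6=15
Turnaround (C−A): P1=7  P2=2  P3=6  P4=20  P5=13  P6=7
Turnaround(P2) = completion − arrival = 2 − 0 = 2

2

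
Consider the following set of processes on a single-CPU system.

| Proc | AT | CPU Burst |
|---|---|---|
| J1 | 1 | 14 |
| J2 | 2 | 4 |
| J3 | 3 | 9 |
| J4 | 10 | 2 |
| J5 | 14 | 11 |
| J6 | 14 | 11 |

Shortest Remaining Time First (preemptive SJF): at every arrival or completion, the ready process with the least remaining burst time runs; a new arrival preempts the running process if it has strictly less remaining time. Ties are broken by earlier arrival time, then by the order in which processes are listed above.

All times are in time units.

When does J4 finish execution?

12

Gantt: | idle 0-1 | J1 1-2 | J2 2-6 | J3 6-10 | J4 10-12 | J3 12-17 | J5 17-28 | J6 28-39 | J1 39-52 |
Completion: J1=52  J2=6  J3=17  J4=12  J5=28  J6=39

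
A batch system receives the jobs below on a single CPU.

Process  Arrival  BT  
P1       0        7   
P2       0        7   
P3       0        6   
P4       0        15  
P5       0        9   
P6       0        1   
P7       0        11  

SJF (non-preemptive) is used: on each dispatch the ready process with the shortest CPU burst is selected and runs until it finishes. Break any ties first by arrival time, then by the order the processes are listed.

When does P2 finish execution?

21

Gantt: | P6 0-1 | P3 1-7 | P1 7-14 | P2 14-21 | P5 21-30 | P7 30-41 | P4 41-56 |
Completion: P1=14  P2=21  P3=7  P4=56  P5=30  P6=1  P7=41
Turnaround (C−A): P1=14  P2=21  P3=7  P4=56  P5=30  P6=1  P7=41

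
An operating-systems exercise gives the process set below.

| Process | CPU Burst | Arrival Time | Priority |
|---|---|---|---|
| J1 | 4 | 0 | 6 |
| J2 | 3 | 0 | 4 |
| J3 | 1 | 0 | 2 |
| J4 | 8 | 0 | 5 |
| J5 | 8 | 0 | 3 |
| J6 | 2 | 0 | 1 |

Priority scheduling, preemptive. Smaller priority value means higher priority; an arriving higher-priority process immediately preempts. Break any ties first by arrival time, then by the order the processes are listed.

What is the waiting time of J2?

11

Gantt: | J6 0-2 | J3 2-3 | J5 3-11 | J2 11-14 | J4 14-22 | J1 22-26 |
Completion: J1=26  J2=14  J3=3  J4=22  J5=11  J6=2
Waiting(J2) = turnaround − burst = 14 − 3 = 11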